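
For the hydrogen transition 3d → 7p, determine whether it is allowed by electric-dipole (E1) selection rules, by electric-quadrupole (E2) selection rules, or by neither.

E1

Δl = 1 − 2 = -1; l_i + l_f = 3.
E1 (Δl = ±1): satisfied.
E2 (Δl = 0,±2, l_i+l_f ≥ 2): not satisfied.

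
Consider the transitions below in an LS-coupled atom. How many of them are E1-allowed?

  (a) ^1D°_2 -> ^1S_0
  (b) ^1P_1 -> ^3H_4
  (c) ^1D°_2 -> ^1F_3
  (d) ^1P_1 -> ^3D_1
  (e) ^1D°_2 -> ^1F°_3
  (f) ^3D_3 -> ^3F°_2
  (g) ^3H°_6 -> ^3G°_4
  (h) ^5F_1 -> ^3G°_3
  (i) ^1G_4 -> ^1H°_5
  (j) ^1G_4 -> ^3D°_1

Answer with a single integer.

(a) forbidden (ΔL, ΔJ fail)
(b) forbidden (parity, ΔS, ΔL, ΔJ fail)
(c) allowed
(d) forbidden (parity, ΔS fail)
(e) forbidden (parity fails)
(f) allowed
(g) forbidden (parity, ΔJ fail)
(h) forbidden (ΔS, ΔJ fail)
(i) allowed
(j) forbidden (ΔS, ΔL, ΔJ fail)
Total allowed: 3 of 10.

3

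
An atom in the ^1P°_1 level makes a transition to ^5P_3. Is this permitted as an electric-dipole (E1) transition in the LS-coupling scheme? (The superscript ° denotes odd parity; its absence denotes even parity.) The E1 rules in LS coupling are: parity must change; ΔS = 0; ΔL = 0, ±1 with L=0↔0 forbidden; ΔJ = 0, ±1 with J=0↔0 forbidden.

Reading off the term symbols: S 0→2, L 1→1, J 1→3, parity odd→even.
Parity must change: odd → even — ✓.
ΔS = 0: S: 0 → 2 — ✗.
ΔL = 0, ±1 (not L=0↔0): L: 1 → 1, ΔL = +0 — ✓.
ΔJ = 0, ±1 (not J=0↔0): J: 1 → 3, ΔJ = +2 — ✗.
Rule(s) violated: ΔS, ΔJ.

forbidden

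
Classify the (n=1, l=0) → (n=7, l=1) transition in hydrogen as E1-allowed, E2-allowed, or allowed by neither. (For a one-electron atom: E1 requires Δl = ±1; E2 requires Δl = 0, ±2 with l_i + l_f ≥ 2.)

Δl = 1 − 0 = +1; l_i + l_f = 1.
E1 (Δl = ±1): satisfied.
E2 (Δl = 0,±2, l_i+l_f ≥ 2): not satisfied.

E1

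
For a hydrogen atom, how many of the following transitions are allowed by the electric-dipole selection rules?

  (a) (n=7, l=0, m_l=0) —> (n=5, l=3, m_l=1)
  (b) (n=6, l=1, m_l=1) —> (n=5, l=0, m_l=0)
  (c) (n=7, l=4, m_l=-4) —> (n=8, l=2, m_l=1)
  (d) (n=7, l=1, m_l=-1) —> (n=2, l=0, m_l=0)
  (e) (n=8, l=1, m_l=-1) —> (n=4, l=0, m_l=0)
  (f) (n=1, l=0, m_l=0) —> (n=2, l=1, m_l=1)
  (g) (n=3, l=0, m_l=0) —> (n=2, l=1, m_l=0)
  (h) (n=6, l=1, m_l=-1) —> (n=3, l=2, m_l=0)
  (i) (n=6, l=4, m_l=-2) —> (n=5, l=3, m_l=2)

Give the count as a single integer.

(a) forbidden — Δl = +3 (E1 requires Δl = ±1)
(b) allowed
(c) forbidden — Δl = -2 (E1 requires Δl = ±1); Δm_l = +5 (E1 requires Δm_l = 0, ±1)
(d) allowed
(e) allowed
(f) allowed
(g) allowed
(h) allowed
(i) forbidden — Δm_l = +4 (E1 requires Δm_l = 0, ±1)
Total allowed: 6 of 9.

6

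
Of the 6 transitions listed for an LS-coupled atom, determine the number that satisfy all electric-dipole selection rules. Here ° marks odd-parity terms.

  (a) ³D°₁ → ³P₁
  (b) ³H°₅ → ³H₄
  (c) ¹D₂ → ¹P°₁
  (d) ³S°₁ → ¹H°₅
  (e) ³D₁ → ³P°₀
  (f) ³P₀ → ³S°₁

5

(a) allowed
(b) allowed
(c) allowed
(d) forbidden (parity, ΔS, ΔL, ΔJ fail)
(e) allowed
(f) allowed
Total allowed: 5 of 6.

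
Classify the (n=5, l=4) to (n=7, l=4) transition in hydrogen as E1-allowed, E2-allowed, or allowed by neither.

E2

Δl = 4 − 4 = +0; l_i + l_f = 8.
E1 (Δl = ±1): not satisfied.
E2 (Δl = 0,±2, l_i+l_f ≥ 2): satisfied.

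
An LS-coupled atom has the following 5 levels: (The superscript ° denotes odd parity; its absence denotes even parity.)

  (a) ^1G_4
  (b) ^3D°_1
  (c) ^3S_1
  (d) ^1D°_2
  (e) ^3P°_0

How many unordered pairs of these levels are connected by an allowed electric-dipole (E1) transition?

(a)–(b): forbidden (ΔS, ΔL, ΔJ).
(a)–(c): forbidden (parity, ΔS, ΔL, ΔJ).
(a)–(d): forbidden (ΔL, ΔJ).
(a)–(e): forbidden (ΔS, ΔL, ΔJ).
(b)–(c): forbidden (ΔL).
(b)–(d): forbidden (parity, ΔS).
(b)–(e): forbidden (parity).
(c)–(d): forbidden (ΔS, ΔL).
(c)–(e): allowed.
(d)–(e): forbidden (parity, ΔS, ΔJ).
Allowed pairs: 1 of 10.

1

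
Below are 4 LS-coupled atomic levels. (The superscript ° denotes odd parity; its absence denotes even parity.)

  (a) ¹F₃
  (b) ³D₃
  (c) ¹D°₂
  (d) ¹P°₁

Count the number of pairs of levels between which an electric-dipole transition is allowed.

1

(a)–(b): forbidden (parity, ΔS).
(a)–(c): allowed.
(a)–(d): forbidden (ΔL, ΔJ).
(b)–(c): forbidden (ΔS).
(b)–(d): forbidden (ΔS, ΔJ).
(c)–(d): forbidden (parity).
Allowed pairs: 1 of 6.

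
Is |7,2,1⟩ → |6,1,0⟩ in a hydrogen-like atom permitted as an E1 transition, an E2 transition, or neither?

E1

Δl = 1 − 2 = -1; l_i + l_f = 3.
Δm_l = -1.
E1 (Δl = ±1, |Δm_l| ≤ 1): satisfied.
E2 (Δl = 0,±2, l_i+l_f ≥ 2, |Δm_l| ≤ 2): not satisfied.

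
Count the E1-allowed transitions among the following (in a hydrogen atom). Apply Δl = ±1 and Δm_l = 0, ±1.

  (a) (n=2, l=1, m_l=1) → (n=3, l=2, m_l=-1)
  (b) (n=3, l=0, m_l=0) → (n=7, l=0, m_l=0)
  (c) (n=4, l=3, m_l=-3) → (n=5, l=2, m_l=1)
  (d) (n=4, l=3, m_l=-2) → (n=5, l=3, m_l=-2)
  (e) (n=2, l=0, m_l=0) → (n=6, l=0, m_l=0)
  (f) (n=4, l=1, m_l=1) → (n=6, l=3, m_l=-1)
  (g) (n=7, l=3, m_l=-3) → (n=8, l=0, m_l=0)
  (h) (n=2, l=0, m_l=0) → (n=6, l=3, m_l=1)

(a) forbidden — Δm_l = -2 (E1 requires Δm_l = 0, ±1)
(b) forbidden — Δl = +0 (E1 requires Δl = ±1)
(c) forbidden — Δm_l = +4 (E1 requires Δm_l = 0, ±1)
(d) forbidden — Δl = +0 (E1 requires Δl = ±1)
(e) forbidden — Δl = +0 (E1 requires Δl = ±1)
(f) forbidden — Δl = +2 (E1 requires Δl = ±1); Δm_l = -2 (E1 requires Δm_l = 0, ±1)
(g) forbidden — Δl = -3 (E1 requires Δl = ±1); Δm_l = +3 (E1 requires Δm_l = 0, ±1)
(h) forbidden — Δl = +3 (E1 requires Δl = ±1)
Total allowed: 0 of 8.

0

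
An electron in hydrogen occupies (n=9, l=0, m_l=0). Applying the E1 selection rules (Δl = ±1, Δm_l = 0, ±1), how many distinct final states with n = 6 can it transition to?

E1 requires Δl = ±1, so l_f ∈ {-1, 1}; with 0 ≤ l_f ≤ n_f−1 = 5, the allowed l_f values are {1}.
For l_f = 1: m_f ∈ {m_i−1, m_i, m_i+1} ∩ [−1, 1] = {-1, 0, 1} → 3 states.
Total: 3.

3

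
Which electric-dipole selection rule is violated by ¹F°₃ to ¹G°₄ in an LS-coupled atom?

Reading off the term symbols: S 0→0, L 3→4, J 3→4, parity odd→odd.
ΔJ = 0, ±1 (not J=0↔0): J: 3 → 4, ΔJ = +1 — ok.
Parity must change: odd → odd — fails.
ΔS = 0: S: 0 → 0 — ok.
ΔL = 0, ±1 (not L=0↔0): L: 3 → 4, ΔL = +1 — ok.

parity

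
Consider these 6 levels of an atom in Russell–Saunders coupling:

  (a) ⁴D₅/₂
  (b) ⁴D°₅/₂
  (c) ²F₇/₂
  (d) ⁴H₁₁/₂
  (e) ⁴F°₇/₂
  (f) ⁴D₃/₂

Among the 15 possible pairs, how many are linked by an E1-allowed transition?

3

(a)–(b): allowed.
(a)–(c): forbidden (parity, ΔS).
(a)–(d): forbidden (parity, ΔL, ΔJ).
(a)–(e): allowed.
(a)–(f): forbidden (parity).
(b)–(c): forbidden (ΔS).
(b)–(d): forbidden (ΔL, ΔJ).
(b)–(e): forbidden (parity).
(b)–(f): allowed.
(c)–(d): forbidden (parity, ΔS, ΔL, ΔJ).
(c)–(e): forbidden (ΔS).
(c)–(f): forbidden (parity, ΔS, ΔJ).
(d)–(e): forbidden (ΔL, ΔJ).
(d)–(f): forbidden (parity, ΔL, ΔJ).
(e)–(f): forbidden (ΔJ).
Allowed pairs: 3 of 15.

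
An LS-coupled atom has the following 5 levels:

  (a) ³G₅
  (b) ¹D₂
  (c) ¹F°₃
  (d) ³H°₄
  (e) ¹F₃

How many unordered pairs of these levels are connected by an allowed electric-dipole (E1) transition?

3

(a)–(b): forbidden (parity, ΔS, ΔL, ΔJ).
(a)–(c): forbidden (ΔS, ΔJ).
(a)–(d): allowed.
(a)–(e): forbidden (parity, ΔS, ΔJ).
(b)–(c): allowed.
(b)–(d): forbidden (ΔS, ΔL, ΔJ).
(b)–(e): forbidden (parity).
(c)–(d): forbidden (parity, ΔS, ΔL).
(c)–(e): allowed.
(d)–(e): forbidden (ΔS, ΔL).
Allowed pairs: 3 of 10.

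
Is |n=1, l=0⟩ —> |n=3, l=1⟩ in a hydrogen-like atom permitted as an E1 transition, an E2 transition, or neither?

Δl = 1 − 0 = +1; l_i + l_f = 1.
E1 (Δl = ±1): satisfied.
E2 (Δl = 0,±2, l_i+l_f ≥ 2): not satisfied.

E1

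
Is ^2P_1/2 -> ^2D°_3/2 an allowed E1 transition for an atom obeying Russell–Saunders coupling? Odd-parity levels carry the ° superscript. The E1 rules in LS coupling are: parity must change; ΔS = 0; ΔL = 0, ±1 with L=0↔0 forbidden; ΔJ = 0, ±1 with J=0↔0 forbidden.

ΔJ = 0, ±1 (not J=0↔0): J: 1/2 → 3/2, ΔJ = +1 — ok.
ΔS = 0: S: 1/2 → 1/2 — ok.
ΔL = 0, ±1 (not L=0↔0): L: 1 → 2, ΔL = +1 — ok.
Parity must change: even → odd — ok.
All four E1 rules are satisfied.

allowed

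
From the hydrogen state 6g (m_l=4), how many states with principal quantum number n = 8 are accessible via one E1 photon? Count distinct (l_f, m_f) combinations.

E1 requires Δl = ±1, so l_f ∈ {3, 5}; with 0 ≤ l_f ≤ n_f−1 = 7, the allowed l_f values are {3, 5}.
For l_f = 3: m_f ∈ {m_i−1, m_i, m_i+1} ∩ [−3, 3] = {3} → 1 state.
For l_f = 5: m_f ∈ {m_i−1, m_i, m_i+1} ∩ [−5, 5] = {3, 4, 5} → 3 states.
Total: 4.

4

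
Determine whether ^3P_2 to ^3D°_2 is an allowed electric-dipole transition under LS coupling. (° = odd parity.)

Reading off the term symbols: S 1→1, L 1→2, J 2→2, parity even→odd.
ΔJ = 0, ±1 (not J=0↔0): J: 2 → 2, ΔJ = +0 — ✓.
Parity must change: even → odd — ✓.
ΔL = 0, ±1 (not L=0↔0): L: 1 → 2, ΔL = +1 — ✓.
ΔS = 0: S: 1 → 1 — ✓.
All four E1 rules are satisfied.

allowed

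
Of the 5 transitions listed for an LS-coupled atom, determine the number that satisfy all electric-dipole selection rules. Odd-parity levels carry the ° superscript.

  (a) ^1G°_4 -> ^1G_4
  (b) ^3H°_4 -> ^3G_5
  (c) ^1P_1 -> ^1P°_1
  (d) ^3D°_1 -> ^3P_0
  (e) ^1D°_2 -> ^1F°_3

(a) allowed
(b) allowed
(c) allowed
(d) allowed
(e) forbidden (parity fails)
Total allowed: 4 of 5.

4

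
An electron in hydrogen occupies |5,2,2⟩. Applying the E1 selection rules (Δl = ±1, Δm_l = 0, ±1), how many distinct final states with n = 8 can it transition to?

E1 requires Δl = ±1, so l_f ∈ {1, 3}; with 0 ≤ l_f ≤ n_f−1 = 7, the allowed l_f values are {1, 3}.
For l_f = 1: m_f ∈ {m_i−1, m_i, m_i+1} ∩ [−1, 1] = {1} → 1 state.
For l_f = 3: m_f ∈ {m_i−1, m_i, m_i+1} ∩ [−3, 3] = {1, 2, 3} → 3 states.
Total: 4.

4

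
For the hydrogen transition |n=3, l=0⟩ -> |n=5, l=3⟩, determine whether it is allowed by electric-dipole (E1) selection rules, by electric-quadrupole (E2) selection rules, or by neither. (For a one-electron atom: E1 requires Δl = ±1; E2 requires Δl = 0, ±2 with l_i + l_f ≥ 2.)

neither

Δl = 3 − 0 = +3; l_i + l_f = 3.
E1 (Δl = ±1): not satisfied.
E2 (Δl = 0,±2, l_i+l_f ≥ 2): not satisfied.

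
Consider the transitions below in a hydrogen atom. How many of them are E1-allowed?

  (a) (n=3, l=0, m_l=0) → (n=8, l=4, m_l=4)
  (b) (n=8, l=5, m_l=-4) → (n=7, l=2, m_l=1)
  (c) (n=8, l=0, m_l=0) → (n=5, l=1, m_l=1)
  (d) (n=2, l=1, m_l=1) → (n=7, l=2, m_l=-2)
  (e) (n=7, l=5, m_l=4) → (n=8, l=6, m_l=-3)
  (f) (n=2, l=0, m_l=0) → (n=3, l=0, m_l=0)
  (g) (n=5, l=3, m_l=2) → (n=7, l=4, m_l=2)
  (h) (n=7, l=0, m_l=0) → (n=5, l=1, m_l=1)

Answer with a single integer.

3

(a) forbidden — Δl = +4 (E1 requires Δl = ±1); Δm_l = +4 (E1 requires Δm_l = 0, ±1)
(b) forbidden — Δl = -3 (E1 requires Δl = ±1); Δm_l = +5 (E1 requires Δm_l = 0, ±1)
(c) allowed
(d) forbidden — Δm_l = -3 (E1 requires Δm_l = 0, ±1)
(e) forbidden — Δm_l = -7 (E1 requires Δm_l = 0, ±1)
(f) forbidden — Δl = +0 (E1 requires Δl = ±1)
(g) allowed
(h) allowed
Total allowed: 3 of 8.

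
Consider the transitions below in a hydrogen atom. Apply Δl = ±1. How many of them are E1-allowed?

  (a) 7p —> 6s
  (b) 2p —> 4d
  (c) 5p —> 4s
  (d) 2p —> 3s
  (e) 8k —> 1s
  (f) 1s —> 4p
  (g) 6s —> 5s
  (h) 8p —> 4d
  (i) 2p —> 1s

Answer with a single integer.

(a) allowed
(b) allowed
(c) allowed
(d) allowed
(e) forbidden — Δl = -7 (E1 requires Δl = ±1)
(f) allowed
(g) forbidden — Δl = +0 (E1 requires Δl = ±1)
(h) allowed
(i) allowed
Total allowed: 7 of 9.

7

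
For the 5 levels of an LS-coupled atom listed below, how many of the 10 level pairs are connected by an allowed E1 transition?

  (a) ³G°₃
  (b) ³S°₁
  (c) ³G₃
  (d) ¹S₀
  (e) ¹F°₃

(a)–(b): forbidden (parity, ΔL, ΔJ).
(a)–(c): allowed.
(a)–(d): forbidden (ΔS, ΔL, ΔJ).
(a)–(e): forbidden (parity, ΔS).
(b)–(c): forbidden (ΔL, ΔJ).
(b)–(d): forbidden (ΔS, ΔL).
(b)–(e): forbidden (parity, ΔS, ΔL, ΔJ).
(c)–(d): forbidden (parity, ΔS, ΔL, ΔJ).
(c)–(e): forbidden (ΔS).
(d)–(e): forbidden (ΔL, ΔJ).
Allowed pairs: 1 of 10.

1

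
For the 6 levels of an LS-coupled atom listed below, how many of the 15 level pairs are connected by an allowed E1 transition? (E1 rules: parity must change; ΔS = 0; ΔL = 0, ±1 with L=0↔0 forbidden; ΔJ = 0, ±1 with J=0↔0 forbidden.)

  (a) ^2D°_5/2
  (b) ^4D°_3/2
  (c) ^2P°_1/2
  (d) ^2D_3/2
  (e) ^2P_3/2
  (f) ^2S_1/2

5

(a)–(b): forbidden (parity, ΔS).
(a)–(c): forbidden (parity, ΔJ).
(a)–(d): allowed.
(a)–(e): allowed.
(a)–(f): forbidden (ΔL, ΔJ).
(b)–(c): forbidden (parity, ΔS).
(b)–(d): forbidden (ΔS).
(b)–(e): forbidden (ΔS).
(b)–(f): forbidden (ΔS, ΔL).
(c)–(d): allowed.
(c)–(e): allowed.
(c)–(f): allowed.
(d)–(e): forbidden (parity).
(d)–(f): forbidden (parity, ΔL).
(e)–(f): forbidden (parity).
Allowed pairs: 5 of 15.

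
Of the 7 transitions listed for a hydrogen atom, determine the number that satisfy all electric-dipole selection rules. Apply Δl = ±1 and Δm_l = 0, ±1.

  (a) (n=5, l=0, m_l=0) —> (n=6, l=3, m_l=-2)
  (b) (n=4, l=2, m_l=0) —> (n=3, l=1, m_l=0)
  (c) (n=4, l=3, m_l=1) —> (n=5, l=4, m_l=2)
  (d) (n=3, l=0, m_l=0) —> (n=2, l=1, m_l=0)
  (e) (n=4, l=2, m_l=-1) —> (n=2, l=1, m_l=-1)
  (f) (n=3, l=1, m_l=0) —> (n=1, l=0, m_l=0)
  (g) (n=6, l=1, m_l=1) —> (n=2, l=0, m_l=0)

6

(a) forbidden — Δl = +3 (E1 requires Δl = ±1); Δm_l = -2 (E1 requires Δm_l = 0, ±1)
(b) allowed
(c) allowed
(d) allowed
(e) allowed
(f) allowed
(g) allowed
Total allowed: 6 of 7.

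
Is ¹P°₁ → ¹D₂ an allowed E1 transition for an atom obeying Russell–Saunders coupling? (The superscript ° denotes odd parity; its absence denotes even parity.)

Reading off the term symbols: S 0→0, L 1→2, J 1→2, parity odd→even.
Parity must change: odd → even — ok.
ΔS = 0: S: 0 → 0 — ok.
ΔL = 0, ±1 (not L=0↔0): L: 1 → 2, ΔL = +1 — ok.
ΔJ = 0, ±1 (not J=0↔0): J: 1 → 2, ΔJ = +1 — ok.
All four E1 rules are satisfied.

allowed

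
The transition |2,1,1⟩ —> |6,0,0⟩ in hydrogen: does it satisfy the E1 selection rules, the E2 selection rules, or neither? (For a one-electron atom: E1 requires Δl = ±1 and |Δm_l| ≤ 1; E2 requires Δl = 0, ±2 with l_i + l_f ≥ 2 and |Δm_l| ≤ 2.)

Δl = 0 − 1 = -1; l_i + l_f = 1.
Δm_l = -1.
E1 (Δl = ±1, |Δm_l| ≤ 1): satisfied.
E2 (Δl = 0,±2, l_i+l_f ≥ 2, |Δm_l| ≤ 2): not satisfied.

E1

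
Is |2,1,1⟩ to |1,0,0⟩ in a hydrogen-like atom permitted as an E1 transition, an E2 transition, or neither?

Δl = 0 − 1 = -1; l_i + l_f = 1.
Δm_l = -1.
E1 (Δl = ±1, |Δm_l| ≤ 1): satisfied.
E2 (Δl = 0,±2, l_i+l_f ≥ 2, |Δm_l| ≤ 2): not satisfied.

E1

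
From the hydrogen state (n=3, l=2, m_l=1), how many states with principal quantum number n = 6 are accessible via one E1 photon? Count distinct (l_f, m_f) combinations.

E1 requires Δl = ±1, so l_f ∈ {1, 3}; with 0 ≤ l_f ≤ n_f−1 = 5, the allowed l_f values are {1, 3}.
For l_f = 1: m_f ∈ {m_i−1, m_i, m_i+1} ∩ [−1, 1] = {0, 1} → 2 states.
For l_f = 3: m_f ∈ {m_i−1, m_i, m_i+1} ∩ [−3, 3] = {0, 1, 2} → 3 states.
Total: 5.

5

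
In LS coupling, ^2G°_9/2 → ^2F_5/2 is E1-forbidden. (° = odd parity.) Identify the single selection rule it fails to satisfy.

Parity must change: odd → even — ✓.
ΔS = 0: S: 1/2 → 1/2 — ✓.
ΔL = 0, ±1 (not L=0↔0): L: 4 → 3, ΔL = -1 — ✓.
ΔJ = 0, ±1 (not J=0↔0): J: 9/2 → 5/2, ΔJ = -2 — ✗.

the ΔJ = 0, ±1 rule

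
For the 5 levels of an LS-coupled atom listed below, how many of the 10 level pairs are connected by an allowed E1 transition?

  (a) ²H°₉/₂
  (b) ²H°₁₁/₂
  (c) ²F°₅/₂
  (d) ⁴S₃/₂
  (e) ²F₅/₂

1

(a)–(b): forbidden (parity).
(a)–(c): forbidden (parity, ΔL, ΔJ).
(a)–(d): forbidden (ΔS, ΔL, ΔJ).
(a)–(e): forbidden (ΔL, ΔJ).
(b)–(c): forbidden (parity, ΔL, ΔJ).
(b)–(d): forbidden (ΔS, ΔL, ΔJ).
(b)–(e): forbidden (ΔL, ΔJ).
(c)–(d): forbidden (ΔS, ΔL).
(c)–(e): allowed.
(d)–(e): forbidden (parity, ΔS, ΔL).
Allowed pairs: 1 of 10.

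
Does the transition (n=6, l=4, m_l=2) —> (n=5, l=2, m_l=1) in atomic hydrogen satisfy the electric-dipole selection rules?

l: 4 → 2 (Δl = -2). Δl = ±1 violated.
m_l: 2 → 1 (Δm_l = -1). |Δm_l| ≤ 1 satisfied.
The transition is electric-dipole forbidden.

forbidden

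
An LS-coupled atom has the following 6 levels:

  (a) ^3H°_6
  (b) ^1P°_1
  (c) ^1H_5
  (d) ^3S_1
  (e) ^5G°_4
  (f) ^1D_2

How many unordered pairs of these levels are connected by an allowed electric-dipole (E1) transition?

(a)–(b): forbidden (parity, ΔS, ΔL, ΔJ).
(a)–(c): forbidden (ΔS).
(a)–(d): forbidden (ΔL, ΔJ).
(a)–(e): forbidden (parity, ΔS, ΔJ).
(a)–(f): forbidden (ΔS, ΔL, ΔJ).
(b)–(c): forbidden (ΔL, ΔJ).
(b)–(d): forbidden (ΔS).
(b)–(e): forbidden (parity, ΔS, ΔL, ΔJ).
(b)–(f): allowed.
(c)–(d): forbidden (parity, ΔS, ΔL, ΔJ).
(c)–(e): forbidden (ΔS).
(c)–(f): forbidden (parity, ΔL, ΔJ).
(d)–(e): forbidden (ΔS, ΔL, ΔJ).
(d)–(f): forbidden (parity, ΔS, ΔL).
(e)–(f): forbidden (ΔS, ΔL, ΔJ).
Allowed pairs: 1 of 15.

1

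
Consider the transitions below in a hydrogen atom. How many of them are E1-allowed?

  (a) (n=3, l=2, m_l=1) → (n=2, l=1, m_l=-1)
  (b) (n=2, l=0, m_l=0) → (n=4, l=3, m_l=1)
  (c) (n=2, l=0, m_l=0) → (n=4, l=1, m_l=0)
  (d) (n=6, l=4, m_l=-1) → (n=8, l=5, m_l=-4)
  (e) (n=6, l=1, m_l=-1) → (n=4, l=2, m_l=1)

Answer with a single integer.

1

(a) forbidden — Δm_l = -2 (E1 requires Δm_l = 0, ±1)
(b) forbidden — Δl = +3 (E1 requires Δl = ±1)
(c) allowed
(d) forbidden — Δm_l = -3 (E1 requires Δm_l = 0, ±1)
(e) forbidden — Δm_l = +2 (E1 requires Δm_l = 0, ±1)
Total allowed: 1 of 5.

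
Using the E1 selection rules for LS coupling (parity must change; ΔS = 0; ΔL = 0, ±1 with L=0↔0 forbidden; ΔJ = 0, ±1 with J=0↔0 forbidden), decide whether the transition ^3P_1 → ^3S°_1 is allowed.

ΔJ = 0, ±1 (not J=0↔0): J: 1 → 1, ΔJ = +0 — satisfied.
ΔL = 0, ±1 (not L=0↔0): L: 1 → 0, ΔL = -1 — satisfied.
Parity must change: even → odd — satisfied.
ΔS = 0: S: 1 → 1 — satisfied.
All four E1 rules are satisfied.

allowed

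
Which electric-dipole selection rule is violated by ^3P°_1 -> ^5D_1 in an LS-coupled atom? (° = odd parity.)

the ΔS = 0 rule

Parity must change: odd → even — ok.
ΔJ = 0, ±1 (not J=0↔0): J: 1 → 1, ΔJ = +0 — ok.
ΔL = 0, ±1 (not L=0↔0): L: 1 → 2, ΔL = +1 — ok.
ΔS = 0: S: 1 → 2 — fails.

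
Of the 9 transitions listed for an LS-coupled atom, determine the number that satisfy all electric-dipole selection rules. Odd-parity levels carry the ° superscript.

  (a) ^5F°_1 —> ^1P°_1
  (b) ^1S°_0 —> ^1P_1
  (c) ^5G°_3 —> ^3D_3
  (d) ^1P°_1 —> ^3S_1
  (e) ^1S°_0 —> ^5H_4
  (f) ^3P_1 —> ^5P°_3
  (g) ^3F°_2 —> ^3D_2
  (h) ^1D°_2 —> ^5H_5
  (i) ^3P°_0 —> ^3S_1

(a) forbidden (parity, ΔS, ΔL fail)
(b) allowed
(c) forbidden (ΔS, ΔL fail)
(d) forbidden (ΔS fails)
(e) forbidden (ΔS, ΔL, ΔJ fail)
(f) forbidden (ΔS, ΔJ fail)
(g) allowed
(h) forbidden (ΔS, ΔL, ΔJ fail)
(i) allowed
Total allowed: 3 of 9.

3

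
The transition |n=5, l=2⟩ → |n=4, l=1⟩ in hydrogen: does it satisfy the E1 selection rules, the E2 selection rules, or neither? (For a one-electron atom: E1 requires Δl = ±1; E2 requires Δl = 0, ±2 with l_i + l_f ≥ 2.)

E1

Δl = 1 − 2 = -1; l_i + l_f = 3.
E1 (Δl = ±1): satisfied.
E2 (Δl = 0,±2, l_i+l_f ≥ 2): not satisfied.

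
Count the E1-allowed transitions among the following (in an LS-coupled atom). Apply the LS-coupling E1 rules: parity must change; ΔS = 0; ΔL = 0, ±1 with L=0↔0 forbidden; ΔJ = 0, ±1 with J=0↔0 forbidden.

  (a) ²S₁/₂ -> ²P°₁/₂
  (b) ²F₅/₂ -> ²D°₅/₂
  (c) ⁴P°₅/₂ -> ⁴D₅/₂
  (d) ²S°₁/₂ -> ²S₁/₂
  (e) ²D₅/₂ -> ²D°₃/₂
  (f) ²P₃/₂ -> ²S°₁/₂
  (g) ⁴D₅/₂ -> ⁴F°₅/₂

(a) allowed
(b) allowed
(c) allowed
(d) forbidden (ΔL fails)
(e) allowed
(f) allowed
(g) allowed
Total allowed: 6 of 7.

6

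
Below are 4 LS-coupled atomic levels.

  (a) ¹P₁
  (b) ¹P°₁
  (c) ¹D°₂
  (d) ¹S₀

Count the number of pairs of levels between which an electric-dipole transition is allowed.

3

(a)–(b): allowed.
(a)–(c): allowed.
(a)–(d): forbidden (parity).
(b)–(c): forbidden (parity).
(b)–(d): allowed.
(c)–(d): forbidden (ΔL, ΔJ).
Allowed pairs: 3 of 6.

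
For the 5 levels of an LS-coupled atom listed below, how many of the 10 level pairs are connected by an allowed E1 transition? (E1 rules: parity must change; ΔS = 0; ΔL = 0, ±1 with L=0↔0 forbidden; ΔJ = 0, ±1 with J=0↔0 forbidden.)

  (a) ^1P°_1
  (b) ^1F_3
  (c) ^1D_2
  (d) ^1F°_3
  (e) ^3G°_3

(a)–(b): forbidden (ΔL, ΔJ).
(a)–(c): allowed.
(a)–(d): forbidden (parity, ΔL, ΔJ).
(a)–(e): forbidden (parity, ΔS, ΔL, ΔJ).
(b)–(c): forbidden (parity).
(b)–(d): allowed.
(b)–(e): forbidden (ΔS).
(c)–(d): allowed.
(c)–(e): forbidden (ΔS, ΔL).
(d)–(e): forbidden (parity, ΔS).
Allowed pairs: 3 of 10.

3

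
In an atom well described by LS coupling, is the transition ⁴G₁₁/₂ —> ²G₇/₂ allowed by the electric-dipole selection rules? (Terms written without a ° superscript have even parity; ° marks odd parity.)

Reading off the term symbols: S 3/2→1/2, L 4→4, J 11/2→7/2, parity even→even.
Parity must change: even → even — violated.
ΔS = 0: S: 3/2 → 1/2 — violated.
ΔL = 0, ±1 (not L=0↔0): L: 4 → 4, ΔL = +0 — satisfied.
ΔJ = 0, ±1 (not J=0↔0): J: 11/2 → 7/2, ΔJ = -2 — violated.
Rule(s) violated: parity, ΔS, ΔJ.

forbidden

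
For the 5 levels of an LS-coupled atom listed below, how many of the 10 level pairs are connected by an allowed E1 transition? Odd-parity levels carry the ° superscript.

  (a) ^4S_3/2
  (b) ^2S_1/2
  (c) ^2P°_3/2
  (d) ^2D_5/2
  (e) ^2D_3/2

3

(a)–(b): forbidden (parity, ΔS, ΔL).
(a)–(c): forbidden (ΔS).
(a)–(d): forbidden (parity, ΔS, ΔL).
(a)–(e): forbidden (parity, ΔS, ΔL).
(b)–(c): allowed.
(b)–(d): forbidden (parity, ΔL, ΔJ).
(b)–(e): forbidden (parity, ΔL).
(c)–(d): allowed.
(c)–(e): allowed.
(d)–(e): forbidden (parity).
Allowed pairs: 3 of 10.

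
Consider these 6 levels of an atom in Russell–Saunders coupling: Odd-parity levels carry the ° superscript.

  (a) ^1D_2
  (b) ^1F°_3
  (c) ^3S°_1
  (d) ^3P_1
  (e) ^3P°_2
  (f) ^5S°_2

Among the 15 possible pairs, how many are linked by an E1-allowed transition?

3

(a)–(b): allowed.
(a)–(c): forbidden (ΔS, ΔL).
(a)–(d): forbidden (parity, ΔS).
(a)–(e): forbidden (ΔS).
(a)–(f): forbidden (ΔS, ΔL).
(b)–(c): forbidden (parity, ΔS, ΔL, ΔJ).
(b)–(d): forbidden (ΔS, ΔL, ΔJ).
(b)–(e): forbidden (parity, ΔS, ΔL).
(b)–(f): forbidden (parity, ΔS, ΔL).
(c)–(d): allowed.
(c)–(e): forbidden (parity).
(c)–(f): forbidden (parity, ΔS, ΔL).
(d)–(e): allowed.
(d)–(f): forbidden (ΔS).
(e)–(f): forbidden (parity, ΔS).
Allowed pairs: 3 of 15.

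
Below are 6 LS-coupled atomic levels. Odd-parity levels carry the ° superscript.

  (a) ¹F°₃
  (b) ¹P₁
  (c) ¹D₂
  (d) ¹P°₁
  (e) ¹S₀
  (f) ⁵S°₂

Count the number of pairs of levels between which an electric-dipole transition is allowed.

4

(a)–(b): forbidden (ΔL, ΔJ).
(a)–(c): allowed.
(a)–(d): forbidden (parity, ΔL, ΔJ).
(a)–(e): forbidden (ΔL, ΔJ).
(a)–(f): forbidden (parity, ΔS, ΔL).
(b)–(c): forbidden (parity).
(b)–(d): allowed.
(b)–(e): forbidden (parity).
(b)–(f): forbidden (ΔS).
(c)–(d): allowed.
(c)–(e): forbidden (parity, ΔL, ΔJ).
(c)–(f): forbidden (ΔS, ΔL).
(d)–(e): allowed.
(d)–(f): forbidden (parity, ΔS).
(e)–(f): forbidden (ΔS, ΔL, ΔJ).
Allowed pairs: 4 of 15.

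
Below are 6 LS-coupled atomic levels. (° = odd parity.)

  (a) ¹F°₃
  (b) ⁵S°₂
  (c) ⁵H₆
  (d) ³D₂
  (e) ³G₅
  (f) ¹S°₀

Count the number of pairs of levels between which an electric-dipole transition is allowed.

0

(a)–(b): forbidden (parity, ΔS, ΔL).
(a)–(c): forbidden (ΔS, ΔL, ΔJ).
(a)–(d): forbidden (ΔS).
(a)–(e): forbidden (ΔS, ΔJ).
(a)–(f): forbidden (parity, ΔL, ΔJ).
(b)–(c): forbidden (ΔL, ΔJ).
(b)–(d): forbidden (ΔS, ΔL).
(b)–(e): forbidden (ΔS, ΔL, ΔJ).
(b)–(f): forbidden (parity, ΔS, ΔL, ΔJ).
(c)–(d): forbidden (parity, ΔS, ΔL, ΔJ).
(c)–(e): forbidden (parity, ΔS).
(c)–(f): forbidden (ΔS, ΔL, ΔJ).
(d)–(e): forbidden (parity, ΔL, ΔJ).
(d)–(f): forbidden (ΔS, ΔL, ΔJ).
(e)–(f): forbidden (ΔS, ΔL, ΔJ).
Allowed pairs: 0 of 15.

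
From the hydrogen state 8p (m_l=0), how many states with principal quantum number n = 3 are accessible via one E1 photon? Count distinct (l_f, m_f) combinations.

E1 requires Δl = ±1, so l_f ∈ {0, 2}; with 0 ≤ l_f ≤ n_f−1 = 2, the allowed l_f values are {0, 2}.
For l_f = 0: m_f ∈ {m_i−1, m_i, m_i+1} ∩ [−0, 0] = {0} → 1 state.
For l_f = 2: m_f ∈ {m_i−1, m_i, m_i+1} ∩ [−2, 2] = {-1, 0, 1} → 3 states.
Total: 4.

4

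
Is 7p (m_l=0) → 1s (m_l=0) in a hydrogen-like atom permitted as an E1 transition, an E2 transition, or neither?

Δl = 0 − 1 = -1; l_i + l_f = 1.
Δm_l = +0.
E1 (Δl = ±1, |Δm_l| ≤ 1): satisfied.
E2 (Δl = 0,±2, l_i+l_f ≥ 2, |Δm_l| ≤ 2): not satisfied.

E1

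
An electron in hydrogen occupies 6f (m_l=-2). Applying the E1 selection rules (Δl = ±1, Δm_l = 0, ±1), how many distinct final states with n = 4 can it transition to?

2

E1 requires Δl = ±1, so l_f ∈ {2, 4}; with 0 ≤ l_f ≤ n_f−1 = 3, the allowed l_f values are {2}.
For l_f = 2: m_f ∈ {m_i−1, m_i, m_i+1} ∩ [−2, 2] = {-2, -1} → 2 states.
Total: 2.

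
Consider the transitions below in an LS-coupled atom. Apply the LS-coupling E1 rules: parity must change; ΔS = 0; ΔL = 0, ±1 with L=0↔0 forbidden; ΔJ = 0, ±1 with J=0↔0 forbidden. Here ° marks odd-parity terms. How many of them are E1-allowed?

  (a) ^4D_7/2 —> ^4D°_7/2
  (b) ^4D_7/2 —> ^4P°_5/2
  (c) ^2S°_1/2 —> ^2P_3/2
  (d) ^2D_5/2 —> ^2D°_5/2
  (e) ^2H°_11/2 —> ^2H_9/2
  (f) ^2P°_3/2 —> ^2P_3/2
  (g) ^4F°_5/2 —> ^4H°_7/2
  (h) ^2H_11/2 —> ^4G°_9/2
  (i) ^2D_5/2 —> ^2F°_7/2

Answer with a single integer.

(a) allowed
(b) allowed
(c) allowed
(d) allowed
(e) allowed
(f) allowed
(g) forbidden (parity, ΔL fail)
(h) forbidden (ΔS fails)
(i) allowed
Total allowed: 7 of 9.

7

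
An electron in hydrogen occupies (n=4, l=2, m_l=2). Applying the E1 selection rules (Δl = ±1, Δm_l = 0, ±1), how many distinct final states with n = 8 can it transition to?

4

E1 requires Δl = ±1, so l_f ∈ {1, 3}; with 0 ≤ l_f ≤ n_f−1 = 7, the allowed l_f values are {1, 3}.
For l_f = 1: m_f ∈ {m_i−1, m_i, m_i+1} ∩ [−1, 1] = {1} → 1 state.
For l_f = 3: m_f ∈ {m_i−1, m_i, m_i+1} ∩ [−3, 3] = {1, 2, 3} → 3 states.
Total: 4.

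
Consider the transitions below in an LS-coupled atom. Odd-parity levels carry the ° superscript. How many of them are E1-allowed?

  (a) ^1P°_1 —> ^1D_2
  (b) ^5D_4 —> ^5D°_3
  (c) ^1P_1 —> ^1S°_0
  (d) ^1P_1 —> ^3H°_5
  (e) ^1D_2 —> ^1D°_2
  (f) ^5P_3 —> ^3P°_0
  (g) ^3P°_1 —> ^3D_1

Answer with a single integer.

5

(a) allowed
(b) allowed
(c) allowed
(d) forbidden (ΔS, ΔL, ΔJ fail)
(e) allowed
(f) forbidden (ΔS, ΔJ fail)
(g) allowed
Total allowed: 5 of 7.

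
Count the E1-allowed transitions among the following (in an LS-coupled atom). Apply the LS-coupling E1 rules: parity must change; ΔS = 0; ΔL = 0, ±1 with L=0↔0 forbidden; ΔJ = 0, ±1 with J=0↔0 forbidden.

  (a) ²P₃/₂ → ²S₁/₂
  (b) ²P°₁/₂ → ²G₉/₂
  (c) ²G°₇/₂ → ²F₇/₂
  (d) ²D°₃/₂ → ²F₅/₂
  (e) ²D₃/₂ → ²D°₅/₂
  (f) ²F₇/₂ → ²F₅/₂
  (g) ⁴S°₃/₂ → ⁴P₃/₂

(a) forbidden (parity fails)
(b) forbidden (ΔL, ΔJ fail)
(c) allowed
(d) allowed
(e) allowed
(f) forbidden (parity fails)
(g) allowed
Total allowed: 4 of 7.

4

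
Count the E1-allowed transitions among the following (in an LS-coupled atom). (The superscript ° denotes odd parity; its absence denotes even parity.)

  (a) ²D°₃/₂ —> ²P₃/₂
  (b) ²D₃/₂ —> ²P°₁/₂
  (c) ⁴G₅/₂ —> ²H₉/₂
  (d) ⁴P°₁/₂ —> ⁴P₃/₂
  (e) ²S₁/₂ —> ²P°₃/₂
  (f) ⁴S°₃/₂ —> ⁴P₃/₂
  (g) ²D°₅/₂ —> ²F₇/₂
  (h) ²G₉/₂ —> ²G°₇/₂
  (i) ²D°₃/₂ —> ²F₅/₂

(a) allowed
(b) allowed
(c) forbidden (parity, ΔS, ΔJ fail)
(d) allowed
(e) allowed
(f) allowed
(g) allowed
(h) allowed
(i) allowed
Total allowed: 8 of 9.

8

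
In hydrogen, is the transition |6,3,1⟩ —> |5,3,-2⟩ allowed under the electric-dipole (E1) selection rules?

forbidden

l: 3 → 3 (Δl = +0). Δl = ±1 fails.
m_l: 1 → -2 (Δm_l = -3). |Δm_l| ≤ 1 fails.
The transition is electric-dipole forbidden.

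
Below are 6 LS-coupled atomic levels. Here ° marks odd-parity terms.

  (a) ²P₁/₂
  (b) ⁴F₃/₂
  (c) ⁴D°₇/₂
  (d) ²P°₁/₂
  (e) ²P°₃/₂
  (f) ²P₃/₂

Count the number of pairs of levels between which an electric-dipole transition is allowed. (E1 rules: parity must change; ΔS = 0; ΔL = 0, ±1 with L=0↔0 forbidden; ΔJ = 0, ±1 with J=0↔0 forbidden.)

(a)–(b): forbidden (parity, ΔS, ΔL).
(a)–(c): forbidden (ΔS, ΔJ).
(a)–(d): allowed.
(a)–(e): allowed.
(a)–(f): forbidden (parity).
(b)–(c): forbidden (ΔJ).
(b)–(d): forbidden (ΔS, ΔL).
(b)–(e): forbidden (ΔS, ΔL).
(b)–(f): forbidden (parity, ΔS, ΔL).
(c)–(d): forbidden (parity, ΔS, ΔJ).
(c)–(e): forbidden (parity, ΔS, ΔJ).
(c)–(f): forbidden (ΔS, ΔJ).
(d)–(e): forbidden (parity).
(d)–(f): allowed.
(e)–(f): allowed.
Allowed pairs: 4 of 15.

4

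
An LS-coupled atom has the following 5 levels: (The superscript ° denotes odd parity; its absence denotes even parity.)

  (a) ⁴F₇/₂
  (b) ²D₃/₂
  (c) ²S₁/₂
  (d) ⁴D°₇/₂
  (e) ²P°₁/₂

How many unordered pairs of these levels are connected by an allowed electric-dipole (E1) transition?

3

(a)–(b): forbidden (parity, ΔS, ΔJ).
(a)–(c): forbidden (parity, ΔS, ΔL, ΔJ).
(a)–(d): allowed.
(a)–(e): forbidden (ΔS, ΔL, ΔJ).
(b)–(c): forbidden (parity, ΔL).
(b)–(d): forbidden (ΔS, ΔJ).
(b)–(e): allowed.
(c)–(d): forbidden (ΔS, ΔL, ΔJ).
(c)–(e): allowed.
(d)–(e): forbidden (parity, ΔS, ΔJ).
Allowed pairs: 3 of 10.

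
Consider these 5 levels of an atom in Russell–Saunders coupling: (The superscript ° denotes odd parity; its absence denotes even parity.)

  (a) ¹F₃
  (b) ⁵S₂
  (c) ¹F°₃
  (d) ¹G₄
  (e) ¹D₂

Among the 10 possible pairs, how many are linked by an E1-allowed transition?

(a)–(b): forbidden (parity, ΔS, ΔL).
(a)–(c): allowed.
(a)–(d): forbidden (parity).
(a)–(e): forbidden (parity).
(b)–(c): forbidden (ΔS, ΔL).
(b)–(d): forbidden (parity, ΔS, ΔL, ΔJ).
(b)–(e): forbidden (parity, ΔS, ΔL).
(c)–(d): allowed.
(c)–(e): allowed.
(d)–(e): forbidden (parity, ΔL, ΔJ).
Allowed pairs: 3 of 10.

3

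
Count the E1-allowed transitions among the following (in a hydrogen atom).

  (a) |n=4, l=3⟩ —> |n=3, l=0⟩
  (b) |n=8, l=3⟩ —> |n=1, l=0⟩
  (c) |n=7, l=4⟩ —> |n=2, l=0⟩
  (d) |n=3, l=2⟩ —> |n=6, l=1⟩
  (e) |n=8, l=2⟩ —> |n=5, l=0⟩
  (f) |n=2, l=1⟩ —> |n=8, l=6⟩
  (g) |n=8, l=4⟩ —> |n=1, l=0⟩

1

(a) forbidden — Δl = -3 (E1 requires Δl = ±1)
(b) forbidden — Δl = -3 (E1 requires Δl = ±1)
(c) forbidden — Δl = -4 (E1 requires Δl = ±1)
(d) allowed
(e) forbidden — Δl = -2 (E1 requires Δl = ±1)
(f) forbidden — Δl = +5 (E1 requires Δl = ±1)
(g) forbidden — Δl = -4 (E1 requires Δl = ±1)
Total allowed: 1 of 7.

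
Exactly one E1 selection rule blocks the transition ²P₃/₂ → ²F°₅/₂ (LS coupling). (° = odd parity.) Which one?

the ΔL = 0, ±1 rule

Initial level: S=1/2, L=1, J=3/2, parity even. Final level: S=1/2, L=3, J=5/2, parity odd.
Parity must change: even → odd — passes.
ΔS = 0: S: 1/2 → 1/2 — passes.
ΔL = 0, ±1 (not L=0↔0): L: 1 → 3, ΔL = +2 — fails.
ΔJ = 0, ±1 (not J=0↔0): J: 3/2 → 5/2, ΔJ = +1 — passes.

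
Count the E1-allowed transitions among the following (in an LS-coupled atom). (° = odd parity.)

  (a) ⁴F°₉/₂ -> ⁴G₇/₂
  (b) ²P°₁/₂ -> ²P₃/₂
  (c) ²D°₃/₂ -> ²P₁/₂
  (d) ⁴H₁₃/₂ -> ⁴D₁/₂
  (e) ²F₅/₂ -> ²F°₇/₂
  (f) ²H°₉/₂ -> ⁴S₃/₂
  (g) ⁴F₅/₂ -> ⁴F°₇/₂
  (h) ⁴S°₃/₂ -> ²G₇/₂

(a) allowed
(b) allowed
(c) allowed
(d) forbidden (parity, ΔL, ΔJ fail)
(e) allowed
(f) forbidden (ΔS, ΔL, ΔJ fail)
(g) allowed
(h) forbidden (ΔS, ΔL, ΔJ fail)
Total allowed: 5 of 8.

5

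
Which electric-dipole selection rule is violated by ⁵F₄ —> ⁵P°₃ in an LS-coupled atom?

the ΔL = 0, ±1 rule

Parity must change: even → odd — ✓.
ΔS = 0: S: 2 → 2 — ✓.
ΔL = 0, ±1 (not L=0↔0): L: 3 → 1, ΔL = -2 — ✗.
ΔJ = 0, ±1 (not J=0↔0): J: 4 → 3, ΔJ = -1 — ✓.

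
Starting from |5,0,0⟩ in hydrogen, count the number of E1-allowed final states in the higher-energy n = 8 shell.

E1 requires Δl = ±1, so l_f ∈ {-1, 1}; with 0 ≤ l_f ≤ n_f−1 = 7, the allowed l_f values are {1}.
For l_f = 1: m_f ∈ {m_i−1, m_i, m_i+1} ∩ [−1, 1] = {-1, 0, 1} → 3 states.
Total: 3.

3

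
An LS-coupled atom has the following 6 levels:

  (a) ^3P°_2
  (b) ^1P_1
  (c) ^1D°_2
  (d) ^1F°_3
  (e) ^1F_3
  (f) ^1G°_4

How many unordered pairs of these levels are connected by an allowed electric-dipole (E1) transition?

(a)–(b): forbidden (ΔS).
(a)–(c): forbidden (parity, ΔS).
(a)–(d): forbidden (parity, ΔS, ΔL).
(a)–(e): forbidden (ΔS, ΔL).
(a)–(f): forbidden (parity, ΔS, ΔL, ΔJ).
(b)–(c): allowed.
(b)–(d): forbidden (ΔL, ΔJ).
(b)–(e): forbidden (parity, ΔL, ΔJ).
(b)–(f): forbidden (ΔL, ΔJ).
(c)–(d): forbidden (parity).
(c)–(e): allowed.
(c)–(f): forbidden (parity, ΔL, ΔJ).
(d)–(e): allowed.
(d)–(f): forbidden (parity).
(e)–(f): allowed.
Allowed pairs: 4 of 15.

4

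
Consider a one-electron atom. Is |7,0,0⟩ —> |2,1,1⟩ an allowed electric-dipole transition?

l: 0 → 1 (Δl = +1). Δl = ±1 passes.
Δm_l = 1 − (0) = +1. E1 requires Δm_l = 0, ±1: passes.
All E1 selection rules are satisfied.

allowed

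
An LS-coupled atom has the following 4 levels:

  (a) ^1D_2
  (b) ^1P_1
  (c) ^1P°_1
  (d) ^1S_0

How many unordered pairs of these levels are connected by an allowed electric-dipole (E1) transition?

(a)–(b): forbidden (parity).
(a)–(c): allowed.
(a)–(d): forbidden (parity, ΔL, ΔJ).
(b)–(c): allowed.
(b)–(d): forbidden (parity).
(c)–(d): allowed.
Allowed pairs: 3 of 6.

3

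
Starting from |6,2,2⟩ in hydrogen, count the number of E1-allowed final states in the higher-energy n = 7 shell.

4

E1 requires Δl = ±1, so l_f ∈ {1, 3}; with 0 ≤ l_f ≤ n_f−1 = 6, the allowed l_f values are {1, 3}.
For l_f = 1: m_f ∈ {m_i−1, m_i, m_i+1} ∩ [−1, 1] = {1} → 1 state.
For l_f = 3: m_f ∈ {m_i−1, m_i, m_i+1} ∩ [−3, 3] = {1, 2, 3} → 3 states.
Total: 4.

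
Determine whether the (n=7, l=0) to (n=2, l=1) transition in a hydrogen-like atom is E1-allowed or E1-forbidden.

allowed

l: 0 → 1 (Δl = +1). Δl = ±1 passes.
All E1 selection rules are satisfied.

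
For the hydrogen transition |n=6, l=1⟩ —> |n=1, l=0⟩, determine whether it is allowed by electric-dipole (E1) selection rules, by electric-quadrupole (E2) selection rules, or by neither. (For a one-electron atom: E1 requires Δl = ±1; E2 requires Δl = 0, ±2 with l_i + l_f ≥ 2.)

Δl = 0 − 1 = -1; l_i + l_f = 1.
E1 (Δl = ±1): satisfied.
E2 (Δl = 0,±2, l_i+l_f ≥ 2): not satisfied.

E1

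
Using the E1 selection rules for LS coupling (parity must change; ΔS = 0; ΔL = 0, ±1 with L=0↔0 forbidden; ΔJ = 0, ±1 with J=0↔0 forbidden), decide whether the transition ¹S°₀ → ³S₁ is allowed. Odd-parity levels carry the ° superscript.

forbidden

Initial level: S=0, L=0, J=0, parity odd. Final level: S=1, L=0, J=1, parity even.
Parity must change: odd → even — passes.
ΔS = 0: S: 0 → 1 — fails.
ΔL = 0, ±1 (not L=0↔0): L: 0 → 0, ΔL = +0 — fails.
ΔJ = 0, ±1 (not J=0↔0): J: 0 → 1, ΔJ = +1 — passes.
Rule(s) violated: ΔS, ΔL.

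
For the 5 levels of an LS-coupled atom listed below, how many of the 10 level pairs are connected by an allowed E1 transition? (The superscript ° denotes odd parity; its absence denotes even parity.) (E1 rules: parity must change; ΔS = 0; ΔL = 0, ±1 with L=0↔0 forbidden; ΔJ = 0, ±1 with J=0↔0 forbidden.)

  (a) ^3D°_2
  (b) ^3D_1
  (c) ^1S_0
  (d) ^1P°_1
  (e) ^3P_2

(a)–(b): allowed.
(a)–(c): forbidden (ΔS, ΔL, ΔJ).
(a)–(d): forbidden (parity, ΔS).
(a)–(e): allowed.
(b)–(c): forbidden (parity, ΔS, ΔL).
(b)–(d): forbidden (ΔS).
(b)–(e): forbidden (parity).
(c)–(d): allowed.
(c)–(e): forbidden (parity, ΔS, ΔJ).
(d)–(e): forbidden (ΔS).
Allowed pairs: 3 of 10.

3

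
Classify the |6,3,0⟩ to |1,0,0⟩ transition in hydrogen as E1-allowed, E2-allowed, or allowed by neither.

Δl = 0 − 3 = -3; l_i + l_f = 3.
Δm_l = +0.
E1 (Δl = ±1, |Δm_l| ≤ 1): not satisfied.
E2 (Δl = 0,±2, l_i+l_f ≥ 2, |Δm_l| ≤ 2): not satisfied.

neither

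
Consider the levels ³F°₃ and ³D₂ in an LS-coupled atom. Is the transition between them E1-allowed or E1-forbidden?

Parity must change: odd → even — satisfied.
ΔL = 0, ±1 (not L=0↔0): L: 3 → 2, ΔL = -1 — satisfied.
ΔS = 0: S: 1 → 1 — satisfied.
ΔJ = 0, ±1 (not J=0↔0): J: 3 → 2, ΔJ = -1 — satisfied.
All four E1 rules are satisfied.

allowed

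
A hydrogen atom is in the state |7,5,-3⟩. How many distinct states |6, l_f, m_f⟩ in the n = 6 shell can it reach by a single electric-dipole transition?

E1 requires Δl = ±1, so l_f ∈ {4, 6}; with 0 ≤ l_f ≤ n_f−1 = 5, the allowed l_f values are {4}.
For l_f = 4: m_f ∈ {m_i−1, m_i, m_i+1} ∩ [−4, 4] = {-4, -3, -2} → 3 states.
Total: 3.

3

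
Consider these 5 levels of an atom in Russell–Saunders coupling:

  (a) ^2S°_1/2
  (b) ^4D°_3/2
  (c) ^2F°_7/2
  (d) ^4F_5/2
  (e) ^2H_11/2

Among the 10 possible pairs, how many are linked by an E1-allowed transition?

1

(a)–(b): forbidden (parity, ΔS, ΔL).
(a)–(c): forbidden (parity, ΔL, ΔJ).
(a)–(d): forbidden (ΔS, ΔL, ΔJ).
(a)–(e): forbidden (ΔL, ΔJ).
(b)–(c): forbidden (parity, ΔS, ΔJ).
(b)–(d): allowed.
(b)–(e): forbidden (ΔS, ΔL, ΔJ).
(c)–(d): forbidden (ΔS).
(c)–(e): forbidden (ΔL, ΔJ).
(d)–(e): forbidden (parity, ΔS, ΔL, ΔJ).
Allowed pairs: 1 of 10.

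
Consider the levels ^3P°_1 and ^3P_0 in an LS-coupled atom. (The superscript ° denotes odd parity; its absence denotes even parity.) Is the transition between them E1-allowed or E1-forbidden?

allowed

Reading off the term symbols: S 1→1, L 1→1, J 1→0, parity odd→even.
Parity must change: odd → even — passes.
ΔS = 0: S: 1 → 1 — passes.
ΔL = 0, ±1 (not L=0↔0): L: 1 → 1, ΔL = +0 — passes.
ΔJ = 0, ±1 (not J=0↔0): J: 1 → 0, ΔJ = -1 — passes.
All four E1 rules are satisfied.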